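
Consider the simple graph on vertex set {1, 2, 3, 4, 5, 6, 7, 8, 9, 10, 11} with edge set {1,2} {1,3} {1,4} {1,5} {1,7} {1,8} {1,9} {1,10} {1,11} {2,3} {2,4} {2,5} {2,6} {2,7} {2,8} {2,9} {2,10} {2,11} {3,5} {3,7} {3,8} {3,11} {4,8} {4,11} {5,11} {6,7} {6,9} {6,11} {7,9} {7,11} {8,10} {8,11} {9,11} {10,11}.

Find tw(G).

A width-4 tree decomposition is:
Bags: B1 = {1, 2, 3, 8, 11}  B2 = {1, 2, 3, 7, 11}  B3 = {1, 2, 3, 5, 11}  B4 = {1, 2, 7, 9, 11}  B5 = {2, 6, 7, 9, 11}  B6 = {1, 2, 8, 10, 11}  B7 = {1, 2, 4, 8, 11}
Tree: B1–B2, B1–B3, B2–B4, B4–B5, B1–B6, B6–B7
The largest bag has 5 vertices, giving width 4; this decomposition certifies tw(G) ≤ 4. Conversely, {1, 2, 7, 9, 11} is a clique of size 5, and the vertices of any clique must share a bag in every tree decomposition; so some bag has ≥ 5 vertices and tw(G) ≥ 4. Hence tw(G) = 4 exactly.

4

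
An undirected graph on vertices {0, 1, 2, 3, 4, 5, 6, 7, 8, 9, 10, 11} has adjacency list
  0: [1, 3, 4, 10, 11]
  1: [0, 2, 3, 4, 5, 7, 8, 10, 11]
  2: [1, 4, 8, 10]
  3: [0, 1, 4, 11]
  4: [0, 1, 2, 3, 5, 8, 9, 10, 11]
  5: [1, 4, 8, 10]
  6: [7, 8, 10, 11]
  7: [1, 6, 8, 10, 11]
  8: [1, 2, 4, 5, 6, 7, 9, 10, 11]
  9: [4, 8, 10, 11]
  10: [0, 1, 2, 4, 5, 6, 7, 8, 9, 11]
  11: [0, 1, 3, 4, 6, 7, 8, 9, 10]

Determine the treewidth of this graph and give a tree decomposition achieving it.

Treewidth 4.
One such decomposition:
Bags: B1 = {1, 4, 8, 10, 11}  B2 = {1, 7, 8, 10, 11}  B3 = {0, 1, 4, 10, 11}  B4 = {1, 2, 4, 8, 10}  B5 = {6, 7, 8, 10, 11}  B6 = {4, 8, 9, 10, 11}  B7 = {1, 4, 5, 8, 10}  B8 = {0, 1, 3, 4, 11}
Tree: B1–B2, B1–B3, B1–B4, B2–B5, B1–B6, B4–B7, B3–B8

Each bag holds 5 vertices, so the decomposition has width 4, which upper-bounds the treewidth. For the lower bound, the 5 vertices {0, 1, 4, 10, 11} are pairwise adjacent, and any tree decomposition puts a clique entirely inside one bag — forcing width ≥ 4. Hence tw(G) = 4 exactly.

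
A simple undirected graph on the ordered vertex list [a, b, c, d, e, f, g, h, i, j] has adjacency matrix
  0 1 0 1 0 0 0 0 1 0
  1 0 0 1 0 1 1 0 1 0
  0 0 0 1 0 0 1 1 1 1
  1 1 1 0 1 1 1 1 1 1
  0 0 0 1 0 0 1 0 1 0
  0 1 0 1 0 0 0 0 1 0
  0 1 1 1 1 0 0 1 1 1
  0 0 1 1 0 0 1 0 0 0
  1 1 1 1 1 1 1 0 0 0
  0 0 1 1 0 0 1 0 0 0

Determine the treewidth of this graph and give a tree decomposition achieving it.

Treewidth 3.
One optimal decomposition is:
Bags: B1 = {b, d, g, i}  B2 = {b, d, f, i}  B3 = {d, e, g, i}  B4 = {c, d, g, i}  B5 = {c, d, g, h}  B6 = {c, d, g, j}  B7 = {a, b, d, i}
Tree: B1–B2, B1–B3, B3–B4, B4–B5, B5–B6, B1–B7

Each bag holds 4 vertices, so the decomposition has width 3, which upper-bounds the treewidth. For the lower bound, the 4 vertices {c, d, g, j} are pairwise adjacent, and any tree decomposition puts a clique entirely inside one bag — forcing width ≥ 3. Therefore the treewidth is 3.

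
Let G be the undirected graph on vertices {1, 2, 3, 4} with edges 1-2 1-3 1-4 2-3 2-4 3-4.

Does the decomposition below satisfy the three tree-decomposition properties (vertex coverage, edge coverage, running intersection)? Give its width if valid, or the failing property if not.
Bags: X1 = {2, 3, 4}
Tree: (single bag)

A tree decomposition must satisfy three properties: every vertex lies in some bag; for every edge, both endpoints lie together in some bag; and for every vertex, the bags containing it form a connected subtree. Here vertex 1 appears in no bag, so the decomposition is invalid.

No — vertex 1 appears in no bag.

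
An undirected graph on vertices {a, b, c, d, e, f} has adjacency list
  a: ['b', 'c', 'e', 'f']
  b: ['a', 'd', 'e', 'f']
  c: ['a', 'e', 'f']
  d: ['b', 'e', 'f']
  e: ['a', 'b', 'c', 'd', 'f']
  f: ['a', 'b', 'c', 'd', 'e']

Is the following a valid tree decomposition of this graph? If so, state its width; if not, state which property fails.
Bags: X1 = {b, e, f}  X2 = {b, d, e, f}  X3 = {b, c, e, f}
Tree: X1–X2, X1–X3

No — vertex a appears in no bag.

A tree decomposition must satisfy three properties: every vertex lies in some bag; for every edge, both endpoints lie together in some bag; and for every vertex, the bags containing it form a connected subtree. Here vertex a appears in no bag, so the decomposition is invalid.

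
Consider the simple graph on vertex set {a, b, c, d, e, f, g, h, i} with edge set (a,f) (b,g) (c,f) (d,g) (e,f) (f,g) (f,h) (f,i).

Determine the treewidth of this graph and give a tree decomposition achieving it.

Treewidth 1.
Bags: B1 = {c, f}  B2 = {f, g}  B3 = {a, f}  B4 = {e, f}  B5 = {d, g}  B6 = {f, h}  B7 = {b, g}  B8 = {f, i}
Tree: B1–B2, B2–B3, B1–B4, B2–B5, B1–B6, B2–B7, B2–B8

Every bag has size at most 2, so the width is 2 − 1 = 1 and tw(G) ≤ 1. Since G has at least one edge (e.g. f–c), it is not an edgeless graph, so tw(G) ≥ 1. Hence tw(G) = 1 exactly.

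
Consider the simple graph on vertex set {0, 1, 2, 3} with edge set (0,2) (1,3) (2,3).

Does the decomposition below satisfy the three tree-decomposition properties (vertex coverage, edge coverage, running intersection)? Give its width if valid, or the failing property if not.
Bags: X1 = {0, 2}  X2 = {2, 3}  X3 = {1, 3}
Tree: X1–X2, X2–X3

Checking the three conditions: (i) the bags cover all of {0, 1, 2, 3}; (ii) for each edge, some bag contains both endpoints; (iii) the bags containing any fixed vertex form a subtree. All hold, so the decomposition is valid with width 2 − 1 = 1.

Yes; width 1.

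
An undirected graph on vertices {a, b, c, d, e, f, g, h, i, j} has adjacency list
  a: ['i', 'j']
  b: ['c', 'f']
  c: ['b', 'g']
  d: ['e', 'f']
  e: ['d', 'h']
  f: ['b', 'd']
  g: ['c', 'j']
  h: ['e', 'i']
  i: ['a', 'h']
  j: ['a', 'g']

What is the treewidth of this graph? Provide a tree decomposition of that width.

The largest bag has 3 vertices, giving width 2; this decomposition certifies tw(G) ≤ 2. The edges c–b–f–d–e–h–i–a–j–g–c form a cycle, so G is not a tree and its treewidth is at least 2. Therefore the treewidth is 2.

Treewidth 2.
One such decomposition:
Bags: B1 = {b, c, f}  B2 = {c, d, f}  B3 = {c, d, e}  B4 = {c, e, h}  B5 = {c, h, i}  B6 = {a, c, i}  B7 = {a, c, j}  B8 = {c, g, j}
Tree: B1–B2, B2–B3, B3–B4, B4–B5, B5–B6, B6–B7, B7–B8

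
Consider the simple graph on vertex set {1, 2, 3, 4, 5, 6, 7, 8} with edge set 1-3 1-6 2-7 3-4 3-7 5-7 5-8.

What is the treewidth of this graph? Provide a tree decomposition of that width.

Every bag has size at most 2, so the width is 2 − 1 = 1 and tw(G) ≤ 1. Any graph with an edge has treewidth ≥ 1, and G has the edge 5–7. Hence tw(G) = 1 exactly.

Treewidth 1.
One such decomposition:
Bags: B1 = {5, 7}  B2 = {3, 7}  B3 = {1, 3}  B4 = {3, 4}  B5 = {2, 7}  B6 = {1, 6}  B7 = {5, 8}
Tree: B1–B2, B2–B3, B2–B4, B2–B5, B3–B6, B1–B7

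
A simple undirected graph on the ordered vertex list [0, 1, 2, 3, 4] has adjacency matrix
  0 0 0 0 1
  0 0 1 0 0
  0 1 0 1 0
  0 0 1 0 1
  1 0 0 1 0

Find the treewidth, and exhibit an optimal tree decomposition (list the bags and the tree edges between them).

Each bag holds 2 vertices, so the decomposition has width 1, which upper-bounds the treewidth. Any graph with an edge has treewidth ≥ 1, and G has the edge 2–3. Combining the bounds, tw(G) = 1.

Treewidth 1.
One optimal decomposition is:
Bags: B1 = {2, 3}  B2 = {1, 2}  B3 = {3, 4}  B4 = {0, 4}
Tree: B1–B2, B1–B3, B3–B4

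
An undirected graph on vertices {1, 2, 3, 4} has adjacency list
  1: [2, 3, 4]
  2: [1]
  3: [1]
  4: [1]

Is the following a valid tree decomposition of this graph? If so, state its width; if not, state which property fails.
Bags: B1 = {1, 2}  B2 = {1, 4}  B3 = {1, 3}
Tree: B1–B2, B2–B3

Checking the three conditions: (i) the bags cover all of {1, 2, 3, 4}; (ii) for each edge, some bag contains both endpoints; (iii) the bags containing any fixed vertex form a subtree. All hold, so the decomposition is valid with width 2 − 1 = 1.

Yes; width 1.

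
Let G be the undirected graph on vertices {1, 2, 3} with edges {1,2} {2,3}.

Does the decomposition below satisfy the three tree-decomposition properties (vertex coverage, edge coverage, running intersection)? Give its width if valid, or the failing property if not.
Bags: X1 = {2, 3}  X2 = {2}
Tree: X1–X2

No — vertex 1 appears in no bag.

A tree decomposition must satisfy three properties: every vertex lies in some bag; for every edge, both endpoints lie together in some bag; and for every vertex, the bags containing it form a connected subtree. Here vertex 1 appears in no bag, so the decomposition is invalid.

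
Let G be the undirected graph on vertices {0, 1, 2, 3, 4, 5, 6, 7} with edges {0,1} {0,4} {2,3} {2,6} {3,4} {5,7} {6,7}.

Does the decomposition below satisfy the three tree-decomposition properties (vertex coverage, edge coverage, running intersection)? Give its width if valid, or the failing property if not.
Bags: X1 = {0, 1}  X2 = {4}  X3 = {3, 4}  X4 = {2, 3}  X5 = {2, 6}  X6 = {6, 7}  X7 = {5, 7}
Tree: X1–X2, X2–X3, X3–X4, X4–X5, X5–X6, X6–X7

No — edge (0,4) lies in no bag.

A tree decomposition must satisfy three properties: every vertex lies in some bag; for every edge, both endpoints lie together in some bag; and for every vertex, the bags containing it form a connected subtree. Here edge (0,4) lies in no bag, so the decomposition is invalid.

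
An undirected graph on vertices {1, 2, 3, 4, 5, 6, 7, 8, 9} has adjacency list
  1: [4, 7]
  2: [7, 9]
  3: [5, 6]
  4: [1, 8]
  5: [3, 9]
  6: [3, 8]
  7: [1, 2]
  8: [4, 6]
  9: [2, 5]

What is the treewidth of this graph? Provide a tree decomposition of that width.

Treewidth 2.
Bags: B1 = {3, 5, 9}  B2 = {3, 6, 9}  B3 = {6, 8, 9}  B4 = {4, 8, 9}  B5 = {1, 4, 9}  B6 = {1, 7, 9}  B7 = {2, 7, 9}
Tree: B1–B2, B2–B3, B3–B4, B4–B5, B5–B6, B6–B7

Every bag has size at most 3, so the width is 3 − 1 = 2 and tw(G) ≤ 2. The edges 9–5–3–6–8–4–1–7–2–9 form a cycle, so G is not a tree and its treewidth is at least 2. Combining the bounds, tw(G) = 2.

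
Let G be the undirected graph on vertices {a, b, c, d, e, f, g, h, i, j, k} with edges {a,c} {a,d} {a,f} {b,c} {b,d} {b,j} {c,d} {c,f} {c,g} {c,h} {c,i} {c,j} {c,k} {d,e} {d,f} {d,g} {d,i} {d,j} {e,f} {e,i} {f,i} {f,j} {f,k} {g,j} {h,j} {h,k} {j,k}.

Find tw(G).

3

A width-3 tree decomposition is:
Bags: B1 = {c, d, f, i}  B2 = {d, e, f, i}  B3 = {c, d, f, j}  B4 = {c, f, j, k}  B5 = {b, c, d, j}  B6 = {a, c, d, f}  B7 = {c, d, g, j}  B8 = {c, h, j, k}
Tree: B1–B2, B1–B3, B3–B4, B3–B5, B3–B6, B3–B7, B4–B8
Every bag has size at most 4, so the width is 4 − 1 = 3 and tw(G) ≤ 3. For the lower bound, the 4 vertices {d, e, f, i} are pairwise adjacent, and any tree decomposition puts a clique entirely inside one bag — forcing width ≥ 3. Hence tw(G) = 3 exactly.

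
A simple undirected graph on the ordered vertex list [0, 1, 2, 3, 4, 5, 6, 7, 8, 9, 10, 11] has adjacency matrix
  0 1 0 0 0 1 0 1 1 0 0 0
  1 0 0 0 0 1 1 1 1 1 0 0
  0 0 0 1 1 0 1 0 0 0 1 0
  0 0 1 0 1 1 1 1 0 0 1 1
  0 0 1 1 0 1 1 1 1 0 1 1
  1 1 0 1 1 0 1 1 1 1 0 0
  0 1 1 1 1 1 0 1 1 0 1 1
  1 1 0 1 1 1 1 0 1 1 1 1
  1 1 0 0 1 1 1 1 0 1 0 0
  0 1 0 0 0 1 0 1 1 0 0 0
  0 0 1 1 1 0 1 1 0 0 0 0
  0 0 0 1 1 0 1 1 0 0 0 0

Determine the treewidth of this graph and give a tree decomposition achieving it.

Treewidth 4.
One optimal decomposition is:
Bags: B1 = {4, 5, 6, 7, 8}  B2 = {3, 4, 5, 6, 7}  B3 = {3, 4, 6, 7, 11}  B4 = {3, 4, 6, 7, 10}  B5 = {1, 5, 6, 7, 8}  B6 = {0, 1, 5, 7, 8}  B7 = {1, 5, 7, 8, 9}  B8 = {2, 3, 4, 6, 10}
Tree: B1–B2, B2–B3, B2–B4, B1–B5, B5–B6, B6–B7, B4–B8

Every bag has size at most 5, so the width is 5 − 1 = 4 and tw(G) ≤ 4. For the lower bound, the 5 vertices {2, 3, 4, 6, 10} are pairwise adjacent, and any tree decomposition puts a clique entirely inside one bag — forcing width ≥ 4. Combining the bounds, tw(G) = 4.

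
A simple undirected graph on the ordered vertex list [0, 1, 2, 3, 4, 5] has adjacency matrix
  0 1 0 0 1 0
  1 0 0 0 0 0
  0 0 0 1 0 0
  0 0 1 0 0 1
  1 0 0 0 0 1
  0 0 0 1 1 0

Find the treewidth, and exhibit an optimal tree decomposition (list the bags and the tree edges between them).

Each bag holds 2 vertices, so the decomposition has width 1, which upper-bounds the treewidth. G has an edge, so its treewidth is at least 1. Therefore the treewidth is 1.

Treewidth 1.
Bags: B1 = {2, 3}  B2 = {3, 5}  B3 = {4, 5}  B4 = {0, 4}  B5 = {0, 1}
Tree: B1–B2, B2–B3, B3–B4, B4–B5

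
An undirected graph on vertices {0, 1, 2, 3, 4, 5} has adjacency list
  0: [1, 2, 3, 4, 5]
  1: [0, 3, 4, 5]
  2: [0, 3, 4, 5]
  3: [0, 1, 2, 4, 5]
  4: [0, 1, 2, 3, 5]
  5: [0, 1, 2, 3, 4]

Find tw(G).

A width-4 tree decomposition is:
Bags: B1 = {0, 2, 3, 4, 5}  B2 = {0, 1, 3, 4, 5}
Tree: B1–B2
Each bag holds 5 vertices, so the decomposition has width 4, which upper-bounds the treewidth. For the lower bound, the 5 vertices {0, 1, 3, 4, 5} are pairwise adjacent, and any tree decomposition puts a clique entirely inside one bag — forcing width ≥ 4. Hence tw(G) = 4 exactly.

4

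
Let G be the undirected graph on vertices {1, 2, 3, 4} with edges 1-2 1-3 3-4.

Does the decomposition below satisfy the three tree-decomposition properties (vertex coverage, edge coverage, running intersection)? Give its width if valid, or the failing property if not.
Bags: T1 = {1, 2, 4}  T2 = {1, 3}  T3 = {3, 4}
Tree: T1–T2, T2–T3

A tree decomposition must satisfy three properties: every vertex lies in some bag; for every edge, both endpoints lie together in some bag; and for every vertex, the bags containing it form a connected subtree. Here bags containing vertex 4 are not connected in the tree, so the decomposition is invalid.

No — bags containing vertex 4 are not connected in the tree.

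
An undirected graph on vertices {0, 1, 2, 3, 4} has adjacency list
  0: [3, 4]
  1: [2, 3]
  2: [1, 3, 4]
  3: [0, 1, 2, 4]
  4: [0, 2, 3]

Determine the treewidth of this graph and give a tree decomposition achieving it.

Every bag has size at most 3, so the width is 3 − 1 = 2 and tw(G) ≤ 2. Conversely, {0, 3, 4} is a clique of size 3, and the vertices of any clique must share a bag in every tree decomposition; so some bag has ≥ 3 vertices and tw(G) ≥ 2. Therefore the treewidth is 2.

Treewidth 2.
Bags: B1 = {1, 2, 3}  B2 = {2, 3, 4}  B3 = {0, 3, 4}
Tree: B1–B2, B2–B3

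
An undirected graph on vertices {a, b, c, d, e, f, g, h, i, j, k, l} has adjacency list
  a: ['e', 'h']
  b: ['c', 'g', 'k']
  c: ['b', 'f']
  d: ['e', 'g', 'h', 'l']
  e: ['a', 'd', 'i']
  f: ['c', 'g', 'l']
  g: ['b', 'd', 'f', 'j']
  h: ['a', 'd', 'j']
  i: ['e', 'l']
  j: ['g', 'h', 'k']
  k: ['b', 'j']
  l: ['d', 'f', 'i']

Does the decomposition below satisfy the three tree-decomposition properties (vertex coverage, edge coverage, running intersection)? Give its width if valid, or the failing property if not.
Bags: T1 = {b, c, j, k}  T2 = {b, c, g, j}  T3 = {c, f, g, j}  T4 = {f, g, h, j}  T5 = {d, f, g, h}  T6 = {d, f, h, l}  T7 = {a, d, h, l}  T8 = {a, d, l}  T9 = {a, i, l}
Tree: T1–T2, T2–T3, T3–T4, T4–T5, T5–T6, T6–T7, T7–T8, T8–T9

No — vertex e appears in no bag.

A tree decomposition must satisfy three properties: every vertex lies in some bag; for every edge, both endpoints lie together in some bag; and for every vertex, the bags containing it form a connected subtree. Here vertex e appears in no bag, so the decomposition is invalid.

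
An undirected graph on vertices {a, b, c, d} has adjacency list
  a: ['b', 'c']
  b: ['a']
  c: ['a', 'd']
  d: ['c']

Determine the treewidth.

1

A width-1 tree decomposition is:
Bags: B1 = {a, c}  B2 = {a, b}  B3 = {c, d}
Tree: B1–B2, B1–B3
Each bag holds 2 vertices, so the decomposition has width 1, which upper-bounds the treewidth. G has an edge, so its treewidth is at least 1. The upper and lower bounds meet at 1, so that is the treewidth.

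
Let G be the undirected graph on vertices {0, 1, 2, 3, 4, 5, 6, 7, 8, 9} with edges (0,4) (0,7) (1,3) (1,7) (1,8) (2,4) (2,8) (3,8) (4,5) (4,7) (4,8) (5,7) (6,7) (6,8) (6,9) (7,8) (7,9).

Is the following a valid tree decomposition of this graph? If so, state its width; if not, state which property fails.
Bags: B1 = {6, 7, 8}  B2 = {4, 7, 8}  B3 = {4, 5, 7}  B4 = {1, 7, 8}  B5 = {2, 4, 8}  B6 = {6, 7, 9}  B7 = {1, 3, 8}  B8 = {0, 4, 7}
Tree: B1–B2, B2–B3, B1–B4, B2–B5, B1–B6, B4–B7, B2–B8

Every vertex of G appears in some bag (union = {0, 1, 2, 3, 4, 5, 6, 7, 8, 9}); every edge is covered by a bag; and for each vertex v the set of bags containing v is connected in the bag tree. The decomposition is therefore valid. The largest bag has 3 vertices, so the width is 2.

Yes; width 2.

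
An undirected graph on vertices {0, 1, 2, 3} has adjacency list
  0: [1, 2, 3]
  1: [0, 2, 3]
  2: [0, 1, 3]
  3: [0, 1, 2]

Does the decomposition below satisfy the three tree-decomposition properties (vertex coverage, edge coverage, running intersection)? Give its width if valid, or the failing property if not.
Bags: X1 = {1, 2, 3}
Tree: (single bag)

No — vertex 0 appears in no bag.

A tree decomposition must satisfy three properties: every vertex lies in some bag; for every edge, both endpoints lie together in some bag; and for every vertex, the bags containing it form a connected subtree. Here vertex 0 appears in no bag, so the decomposition is invalid.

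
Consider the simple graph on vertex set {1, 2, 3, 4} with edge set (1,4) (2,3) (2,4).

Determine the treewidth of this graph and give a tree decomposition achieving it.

Treewidth 1.
One such decomposition:
Bags: B1 = {2, 4}  B2 = {1, 4}  B3 = {2, 3}
Tree: B1–B2, B1–B3

Every bag has size at most 2, so the width is 2 − 1 = 1 and tw(G) ≤ 1. Since G has at least one edge (e.g. 4–2), it is not an edgeless graph, so tw(G) ≥ 1. Hence tw(G) = 1 exactly.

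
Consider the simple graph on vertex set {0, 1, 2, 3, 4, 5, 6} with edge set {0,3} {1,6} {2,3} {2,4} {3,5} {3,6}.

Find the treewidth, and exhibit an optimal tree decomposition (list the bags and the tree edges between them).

Each bag holds 2 vertices, so the decomposition has width 1, which upper-bounds the treewidth. Any graph with an edge has treewidth ≥ 1, and G has the edge 3–5. Therefore the treewidth is 1.

Treewidth 1.
One optimal decomposition is:
Bags: B1 = {3, 5}  B2 = {0, 3}  B3 = {3, 6}  B4 = {1, 6}  B5 = {2, 3}  B6 = {2, 4}
Tree: B1–B2, B1–B3, B3–B4, B2–B5, B5–B6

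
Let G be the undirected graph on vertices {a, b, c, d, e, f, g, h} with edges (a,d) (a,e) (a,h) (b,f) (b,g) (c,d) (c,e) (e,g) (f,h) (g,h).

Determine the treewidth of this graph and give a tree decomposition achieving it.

The largest bag has 3 vertices, giving width 2; this decomposition certifies tw(G) ≤ 2. For the lower bound, G contains the cycle d–c–e–a–d, so G is not a forest; only forests have treewidth ≤ 1, hence tw(G) ≥ 2. Therefore the treewidth is 2.

Treewidth 2.
One optimal decomposition is:
Bags: B1 = {a, c, d}  B2 = {a, c, e}  B3 = {a, e, h}  B4 = {e, g, h}  B5 = {f, g, h}  B6 = {b, f, g}
Tree: B1–B2, B2–B3, B3–B4, B4–B5, B5–B6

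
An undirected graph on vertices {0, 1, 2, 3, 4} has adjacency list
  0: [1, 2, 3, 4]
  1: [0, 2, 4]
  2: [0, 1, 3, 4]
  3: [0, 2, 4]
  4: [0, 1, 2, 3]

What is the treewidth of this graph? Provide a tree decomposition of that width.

The largest bag has 4 vertices, giving width 3; this decomposition certifies tw(G) ≤ 3. Conversely, {0, 1, 2, 4} is a clique of size 4, and the vertices of any clique must share a bag in every tree decomposition; so some bag has ≥ 4 vertices and tw(G) ≥ 3. Combining the bounds, tw(G) = 3.

Treewidth 3.
One such decomposition:
Bags: B1 = {0, 1, 2, 4}  B2 = {0, 2, 3, 4}
Tree: B1–B2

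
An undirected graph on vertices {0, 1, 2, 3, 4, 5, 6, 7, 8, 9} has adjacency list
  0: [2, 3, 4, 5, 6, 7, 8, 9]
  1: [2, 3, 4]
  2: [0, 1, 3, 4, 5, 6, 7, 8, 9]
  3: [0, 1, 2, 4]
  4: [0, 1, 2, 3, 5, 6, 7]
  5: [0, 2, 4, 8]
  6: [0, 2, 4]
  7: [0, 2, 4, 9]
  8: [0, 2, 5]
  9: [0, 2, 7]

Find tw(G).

A width-3 tree decomposition is:
Bags: B1 = {0, 2, 4, 7}  B2 = {0, 2, 3, 4}  B3 = {0, 2, 7, 9}  B4 = {0, 2, 4, 6}  B5 = {0, 2, 4, 5}  B6 = {0, 2, 5, 8}  B7 = {1, 2, 3, 4}
Tree: B1–B2, B1–B3, B2–B4, B4–B5, B5–B6, B2–B7
The largest bag has 4 vertices, giving width 3; this decomposition certifies tw(G) ≤ 3. Conversely, {0, 2, 5, 8} is a clique of size 4, and the vertices of any clique must share a bag in every tree decomposition; so some bag has ≥ 4 vertices and tw(G) ≥ 3. Therefore the treewidth is 3.

3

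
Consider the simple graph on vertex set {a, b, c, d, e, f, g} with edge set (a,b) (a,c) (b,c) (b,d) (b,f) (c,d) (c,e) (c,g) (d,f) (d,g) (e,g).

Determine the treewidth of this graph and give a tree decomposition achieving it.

Treewidth 2.
Bags: B1 = {c, d, g}  B2 = {c, e, g}  B3 = {b, c, d}  B4 = {a, b, c}  B5 = {b, d, f}
Tree: B1–B2, B1–B3, B3–B4, B3–B5

Each bag holds 3 vertices, so the decomposition has width 2, which upper-bounds the treewidth. For the lower bound, the 3 vertices {c, d, g} are pairwise adjacent, and any tree decomposition puts a clique entirely inside one bag — forcing width ≥ 2. Hence tw(G) = 2 exactly.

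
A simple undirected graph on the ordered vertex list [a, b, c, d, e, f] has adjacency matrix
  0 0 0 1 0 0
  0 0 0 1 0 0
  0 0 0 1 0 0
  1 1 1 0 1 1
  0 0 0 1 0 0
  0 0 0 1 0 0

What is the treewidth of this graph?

1

A width-1 tree decomposition is:
Bags: B1 = {b, d}  B2 = {d, e}  B3 = {c, d}  B4 = {a, d}  B5 = {d, f}
Tree: B1–B2, B1–B3, B2–B4, B3–B5
Every bag has size at most 2, so the width is 2 − 1 = 1 and tw(G) ≤ 1. G has an edge, so its treewidth is at least 1. Therefore the treewidth is 1.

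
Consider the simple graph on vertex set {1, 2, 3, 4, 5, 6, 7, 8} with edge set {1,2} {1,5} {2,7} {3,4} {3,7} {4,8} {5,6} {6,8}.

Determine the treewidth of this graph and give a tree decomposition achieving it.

Treewidth 2.
One optimal decomposition is:
Bags: B1 = {4, 6, 8}  B2 = {4, 5, 6}  B3 = {1, 4, 5}  B4 = {1, 2, 4}  B5 = {2, 4, 7}  B6 = {3, 4, 7}
Tree: B1–B2, B2–B3, B3–B4, B4–B5, B5–B6

Each bag holds 3 vertices, so the decomposition has width 2, which upper-bounds the treewidth. The edges 4–8–6–5–1–2–7–3–4 form a cycle, so G is not a tree and its treewidth is at least 2. Hence tw(G) = 2 exactly.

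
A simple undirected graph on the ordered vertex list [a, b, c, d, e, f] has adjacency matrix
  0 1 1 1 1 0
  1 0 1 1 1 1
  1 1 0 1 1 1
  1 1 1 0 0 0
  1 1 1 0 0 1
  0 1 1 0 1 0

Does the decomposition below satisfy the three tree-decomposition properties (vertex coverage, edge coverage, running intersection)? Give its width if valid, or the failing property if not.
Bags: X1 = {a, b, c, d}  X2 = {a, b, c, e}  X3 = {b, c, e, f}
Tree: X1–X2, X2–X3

Yes; width 3.

Every vertex of G appears in some bag (union = {a, b, c, d, e, f}); every edge is covered by a bag; and for each vertex v the set of bags containing v is connected in the bag tree. The decomposition is therefore valid. The largest bag has 4 vertices, so the width is 3.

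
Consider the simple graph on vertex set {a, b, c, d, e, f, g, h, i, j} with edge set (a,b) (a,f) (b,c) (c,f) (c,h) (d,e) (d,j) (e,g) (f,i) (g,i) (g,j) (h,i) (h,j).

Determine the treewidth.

2

A width-2 tree decomposition is:
Bags: B1 = {a, b, c}  B2 = {a, c, f}  B3 = {c, f, h}  B4 = {f, h, i}  B5 = {h, i, j}  B6 = {g, i, j}  B7 = {d, g, j}  B8 = {d, e, g}
Tree: B1–B2, B2–B3, B3–B4, B4–B5, B5–B6, B6–B7, B7–B8
The largest bag has 3 vertices, giving width 2; this decomposition certifies tw(G) ≤ 2. Since b–a–f–c–b is a cycle in G, G is not acyclic. Forests are exactly the graphs of treewidth ≤ 1, so tw(G) ≥ 2. The upper and lower bounds meet at 2, so that is the treewidth.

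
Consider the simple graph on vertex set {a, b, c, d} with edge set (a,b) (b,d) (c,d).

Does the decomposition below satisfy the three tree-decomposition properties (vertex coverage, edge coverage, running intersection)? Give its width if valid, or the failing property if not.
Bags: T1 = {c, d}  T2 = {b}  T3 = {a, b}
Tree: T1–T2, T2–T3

No — edge (d,b) lies in no bag.

A tree decomposition must satisfy three properties: every vertex lies in some bag; for every edge, both endpoints lie together in some bag; and for every vertex, the bags containing it form a connected subtree. Here edge (d,b) lies in no bag, so the decomposition is invalid.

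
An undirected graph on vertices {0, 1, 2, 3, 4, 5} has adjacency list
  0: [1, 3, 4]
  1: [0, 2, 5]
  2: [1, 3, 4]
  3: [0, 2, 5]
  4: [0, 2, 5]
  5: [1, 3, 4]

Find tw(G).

A width-3 tree decomposition is:
Bags: B1 = {1, 2, 3, 4}  B2 = {1, 3, 4, 5}  B3 = {0, 1, 3, 4}
Tree: B1–B2, B2–B3
The largest bag has 4 vertices, giving width 3; this decomposition certifies tw(G) ≤ 3. For the lower bound: the 4 vertex sets {2,4}, {3,5}, {1}, {0} are disjoint, each induces a connected subgraph, and every pair is joined by at least one edge of G. Contracting each set to a single vertex therefore yields K_{4} as a minor, and since treewidth is minor-monotone, tw(G) ≥ tw(K_{4}) = 3. Hence tw(G) = 3 exactly.

3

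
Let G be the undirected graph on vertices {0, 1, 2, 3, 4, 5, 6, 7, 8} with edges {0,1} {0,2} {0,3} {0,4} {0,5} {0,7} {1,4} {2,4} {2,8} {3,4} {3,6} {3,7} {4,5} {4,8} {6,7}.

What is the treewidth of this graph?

2

A width-2 tree decomposition is:
Bags: B1 = {2, 4, 8}  B2 = {0, 2, 4}  B3 = {0, 1, 4}  B4 = {0, 3, 4}  B5 = {0, 3, 7}  B6 = {0, 4, 5}  B7 = {3, 6, 7}
Tree: B1–B2, B2–B3, B2–B4, B4–B5, B2–B6, B5–B7
Each bag holds 3 vertices, so the decomposition has width 2, which upper-bounds the treewidth. For the lower bound, the 3 vertices {0, 1, 4} are pairwise adjacent, and any tree decomposition puts a clique entirely inside one bag — forcing width ≥ 2. The upper and lower bounds meet at 2, so that is the treewidth.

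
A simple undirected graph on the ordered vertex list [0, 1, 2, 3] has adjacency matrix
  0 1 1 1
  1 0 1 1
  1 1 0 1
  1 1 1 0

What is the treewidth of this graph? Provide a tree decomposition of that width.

With just one bag of size 4, the width is 4 − 1 = 3, so tw(G) ≤ 3. Conversely, {0, 1, 2, 3} is a clique of size 4, and the vertices of any clique must share a bag in every tree decomposition; so some bag has ≥ 4 vertices and tw(G) ≥ 3. Combining the bounds, tw(G) = 3.

Treewidth 3.
One such decomposition:
Bags: B1 = {0, 1, 2, 3}
Tree: (single bag)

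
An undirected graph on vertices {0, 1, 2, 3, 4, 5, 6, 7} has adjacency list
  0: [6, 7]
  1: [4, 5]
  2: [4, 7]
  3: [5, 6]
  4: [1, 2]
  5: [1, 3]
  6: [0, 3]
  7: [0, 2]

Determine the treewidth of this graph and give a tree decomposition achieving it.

Every bag has size at most 3, so the width is 3 − 1 = 2 and tw(G) ≤ 2. The edges 0–6–3–5–1–4–2–7–0 form a cycle, so G is not a tree and its treewidth is at least 2. Hence tw(G) = 2 exactly.

Treewidth 2.
One such decomposition:
Bags: B1 = {0, 3, 6}  B2 = {0, 3, 5}  B3 = {0, 1, 5}  B4 = {0, 1, 4}  B5 = {0, 2, 4}  B6 = {0, 2, 7}
Tree: B1–B2, B2–B3, B3–B4, B4–B5, B5–B6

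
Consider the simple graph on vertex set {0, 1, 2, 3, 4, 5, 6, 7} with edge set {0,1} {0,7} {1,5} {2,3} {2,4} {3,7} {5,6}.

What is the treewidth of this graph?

1

A width-1 tree decomposition is:
Bags: B1 = {5, 6}  B2 = {1, 5}  B3 = {0, 1}  B4 = {0, 7}  B5 = {3, 7}  B6 = {2, 3}  B7 = {2, 4}
Tree: B1–B2, B2–B3, B3–B4, B4–B5, B5–B6, B6–B7
Every bag has size at most 2, so the width is 2 − 1 = 1 and tw(G) ≤ 1. G has an edge, so its treewidth is at least 1. The upper and lower bounds meet at 1, so that is the treewidth.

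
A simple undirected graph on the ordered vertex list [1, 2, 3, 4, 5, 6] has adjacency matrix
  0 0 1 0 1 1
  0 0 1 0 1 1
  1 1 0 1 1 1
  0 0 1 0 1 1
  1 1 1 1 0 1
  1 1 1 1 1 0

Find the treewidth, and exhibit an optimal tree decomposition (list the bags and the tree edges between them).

Treewidth 3.
One such decomposition:
Bags: B1 = {1, 3, 5, 6}  B2 = {2, 3, 5, 6}  B3 = {3, 4, 5, 6}
Tree: B1–B2, B1–B3

Each bag holds 4 vertices, so the decomposition has width 3, which upper-bounds the treewidth. On the other hand G contains the 4-clique {1, 3, 5, 6}. A clique must lie in a single bag of any decomposition, so no decomposition can have width below 3. Combining the bounds, tw(G) = 3.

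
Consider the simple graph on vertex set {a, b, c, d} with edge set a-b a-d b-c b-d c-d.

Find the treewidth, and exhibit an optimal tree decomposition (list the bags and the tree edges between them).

The largest bag has 3 vertices, giving width 2; this decomposition certifies tw(G) ≤ 2. For the lower bound, the 3 vertices {b, c, d} are pairwise adjacent, and any tree decomposition puts a clique entirely inside one bag — forcing width ≥ 2. Therefore the treewidth is 2.

Treewidth 2.
One optimal decomposition is:
Bags: B1 = {a, b, d}  B2 = {b, c, d}
Tree: B1–B2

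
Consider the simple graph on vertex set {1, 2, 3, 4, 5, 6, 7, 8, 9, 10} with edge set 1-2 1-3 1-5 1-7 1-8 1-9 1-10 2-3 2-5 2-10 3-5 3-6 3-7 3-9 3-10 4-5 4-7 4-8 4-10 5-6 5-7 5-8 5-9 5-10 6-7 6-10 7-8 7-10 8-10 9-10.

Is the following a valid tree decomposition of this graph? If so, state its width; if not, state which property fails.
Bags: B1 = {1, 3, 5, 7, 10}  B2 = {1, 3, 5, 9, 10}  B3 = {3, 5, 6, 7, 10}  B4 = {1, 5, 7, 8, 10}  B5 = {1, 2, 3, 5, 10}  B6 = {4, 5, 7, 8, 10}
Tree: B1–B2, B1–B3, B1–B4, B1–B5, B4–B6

Checking the three conditions: (i) the bags cover all of {1, 2, 3, 4, 5, 6, 7, 8, 9, 10}; (ii) for each edge, some bag contains both endpoints; (iii) the bags containing any fixed vertex form a subtree. All hold, so the decomposition is valid with width 5 − 1 = 4.

Yes; width 4.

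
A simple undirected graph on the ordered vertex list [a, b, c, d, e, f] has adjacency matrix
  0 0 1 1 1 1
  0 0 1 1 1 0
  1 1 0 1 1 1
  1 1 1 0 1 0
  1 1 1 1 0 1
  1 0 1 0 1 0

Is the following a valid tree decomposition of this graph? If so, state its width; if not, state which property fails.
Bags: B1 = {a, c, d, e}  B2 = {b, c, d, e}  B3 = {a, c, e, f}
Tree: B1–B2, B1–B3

Yes; width 3.

Vertex coverage: the bags together contain {a, b, c, d, e, f}, the full vertex set. Edge coverage: each edge of G has both endpoints in at least one bag. Running intersection: for every vertex, the bags containing it form a connected subtree. All three properties hold, so this is a valid tree decomposition of width max|bag| − 1 = 3, and hence tw(G) ≤ 3.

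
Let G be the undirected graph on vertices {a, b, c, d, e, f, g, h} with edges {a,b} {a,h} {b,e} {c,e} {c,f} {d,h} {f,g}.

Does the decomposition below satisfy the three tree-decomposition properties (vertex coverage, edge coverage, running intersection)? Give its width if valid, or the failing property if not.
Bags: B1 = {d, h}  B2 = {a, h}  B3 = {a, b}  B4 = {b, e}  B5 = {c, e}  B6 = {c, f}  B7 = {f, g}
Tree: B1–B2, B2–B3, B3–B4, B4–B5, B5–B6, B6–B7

Yes; width 1.

Every vertex of G appears in some bag (union = {a, b, c, d, e, f, g, h}); every edge is covered by a bag; and for each vertex v the set of bags containing v is connected in the bag tree. The decomposition is therefore valid. The largest bag has 2 vertices, so the width is 1.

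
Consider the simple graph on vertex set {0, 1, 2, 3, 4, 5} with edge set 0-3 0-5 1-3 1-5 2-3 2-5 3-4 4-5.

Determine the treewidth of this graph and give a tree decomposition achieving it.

Each bag holds 3 vertices, so the decomposition has width 2, which upper-bounds the treewidth. Since 3–1–5–4–3 is a cycle in G, G is not acyclic. Forests are exactly the graphs of treewidth ≤ 1, so tw(G) ≥ 2. Therefore the treewidth is 2.

Treewidth 2.
One optimal decomposition is:
Bags: B1 = {1, 3, 5}  B2 = {3, 4, 5}  B3 = {2, 3, 5}  B4 = {0, 3, 5}
Tree: B1–B2, B2–B3, B3–B4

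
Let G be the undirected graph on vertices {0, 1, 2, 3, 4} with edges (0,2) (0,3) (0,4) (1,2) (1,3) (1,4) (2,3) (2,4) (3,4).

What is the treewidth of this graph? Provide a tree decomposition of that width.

Every bag has size at most 4, so the width is 4 − 1 = 3 and tw(G) ≤ 3. On the other hand G contains the 4-clique {0, 2, 3, 4}. A clique must lie in a single bag of any decomposition, so no decomposition can have width below 3. Therefore the treewidth is 3.

Treewidth 3.
One optimal decomposition is:
Bags: B1 = {0, 2, 3, 4}  B2 = {1, 2, 3, 4}
Tree: B1–B2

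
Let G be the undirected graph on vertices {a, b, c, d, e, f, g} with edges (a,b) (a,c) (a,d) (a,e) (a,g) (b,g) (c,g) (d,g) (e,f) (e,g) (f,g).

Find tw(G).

2

A width-2 tree decomposition is:
Bags: B1 = {a, e, g}  B2 = {a, c, g}  B3 = {a, d, g}  B4 = {a, b, g}  B5 = {e, f, g}
Tree: B1–B2, B1–B3, B2–B4, B1–B5
The largest bag has 3 vertices, giving width 2; this decomposition certifies tw(G) ≤ 2. On the other hand G contains the 3-clique {a, d, g}. A clique must lie in a single bag of any decomposition, so no decomposition can have width below 2. Therefore the treewidth is 2.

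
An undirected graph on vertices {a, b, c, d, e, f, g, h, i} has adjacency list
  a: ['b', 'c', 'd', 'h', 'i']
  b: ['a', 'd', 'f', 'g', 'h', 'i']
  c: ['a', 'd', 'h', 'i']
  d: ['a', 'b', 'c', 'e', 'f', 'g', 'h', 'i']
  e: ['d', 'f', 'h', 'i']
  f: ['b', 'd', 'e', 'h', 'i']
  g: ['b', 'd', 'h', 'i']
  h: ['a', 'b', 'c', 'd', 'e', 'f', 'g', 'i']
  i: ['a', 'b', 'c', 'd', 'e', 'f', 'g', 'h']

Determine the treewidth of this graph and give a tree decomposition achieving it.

The largest bag has 5 vertices, giving width 4; this decomposition certifies tw(G) ≤ 4. On the other hand G contains the 5-clique {d, e, f, h, i}. A clique must lie in a single bag of any decomposition, so no decomposition can have width below 4. Therefore the treewidth is 4.

Treewidth 4.
Bags: B1 = {b, d, f, h, i}  B2 = {a, b, d, h, i}  B3 = {b, d, g, h, i}  B4 = {a, c, d, h, i}  B5 = {d, e, f, h, i}
Tree: B1–B2, B2–B3, B2–B4, B1–B5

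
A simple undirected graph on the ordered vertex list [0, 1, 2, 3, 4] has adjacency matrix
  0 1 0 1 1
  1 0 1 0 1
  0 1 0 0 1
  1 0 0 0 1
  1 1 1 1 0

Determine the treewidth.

A width-2 tree decomposition is:
Bags: B1 = {1, 2, 4}  B2 = {0, 1, 4}  B3 = {0, 3, 4}
Tree: B1–B2, B2–B3
The largest bag has 3 vertices, giving width 2; this decomposition certifies tw(G) ≤ 2. Conversely, {0, 1, 4} is a clique of size 3, and the vertices of any clique must share a bag in every tree decomposition; so some bag has ≥ 3 vertices and tw(G) ≥ 2. Therefore the treewidth is 2.

2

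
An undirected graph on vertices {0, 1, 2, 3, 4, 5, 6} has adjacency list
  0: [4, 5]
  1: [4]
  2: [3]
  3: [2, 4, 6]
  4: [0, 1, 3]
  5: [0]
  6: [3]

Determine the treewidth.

1

A width-1 tree decomposition is:
Bags: B1 = {3, 4}  B2 = {2, 3}  B3 = {1, 4}  B4 = {0, 4}  B5 = {0, 5}  B6 = {3, 6}
Tree: B1–B2, B1–B3, B1–B4, B4–B5, B1–B6
Each bag holds 2 vertices, so the decomposition has width 1, which upper-bounds the treewidth. G has an edge, so its treewidth is at least 1. The upper and lower bounds meet at 1, so that is the treewidth.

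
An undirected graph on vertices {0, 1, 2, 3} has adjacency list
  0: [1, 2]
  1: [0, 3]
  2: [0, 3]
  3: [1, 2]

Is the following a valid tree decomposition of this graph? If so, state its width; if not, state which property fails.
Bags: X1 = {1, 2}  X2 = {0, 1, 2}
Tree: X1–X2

No — vertex 3 appears in no bag.

A tree decomposition must satisfy three properties: every vertex lies in some bag; for every edge, both endpoints lie together in some bag; and for every vertex, the bags containing it form a connected subtree. Here vertex 3 appears in no bag, so the decomposition is invalid.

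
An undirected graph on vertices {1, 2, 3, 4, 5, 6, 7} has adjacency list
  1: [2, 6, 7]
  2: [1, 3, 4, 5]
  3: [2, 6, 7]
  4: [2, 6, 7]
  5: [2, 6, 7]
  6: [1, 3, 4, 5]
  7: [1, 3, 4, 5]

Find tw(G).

A width-3 tree decomposition is:
Bags: B1 = {2, 3, 6, 7}  B2 = {2, 5, 6, 7}  B3 = {1, 2, 6, 7}  B4 = {2, 4, 6, 7}
Tree: B1–B2, B2–B3, B3–B4
Each bag holds 4 vertices, so the decomposition has width 3, which upper-bounds the treewidth. For the lower bound: the 4 vertex sets {3,7}, {5,6}, {2}, {1} are disjoint, each induces a connected subgraph, and every pair is joined by at least one edge of G. Contracting each set to a single vertex therefore yields K_{4} as a minor, and since treewidth is minor-monotone, tw(G) ≥ tw(K_{4}) = 3. Hence tw(G) = 3 exactly.

3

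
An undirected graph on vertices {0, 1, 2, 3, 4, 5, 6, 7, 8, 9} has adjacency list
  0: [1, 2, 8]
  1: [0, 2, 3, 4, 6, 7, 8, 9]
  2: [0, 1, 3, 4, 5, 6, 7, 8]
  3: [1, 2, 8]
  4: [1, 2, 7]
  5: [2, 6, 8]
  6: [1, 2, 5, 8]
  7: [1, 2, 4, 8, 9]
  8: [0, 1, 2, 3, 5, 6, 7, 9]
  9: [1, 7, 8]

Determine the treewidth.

A width-3 tree decomposition is:
Bags: B1 = {1, 2, 7, 8}  B2 = {1, 2, 3, 8}  B3 = {1, 2, 6, 8}  B4 = {2, 5, 6, 8}  B5 = {0, 1, 2, 8}  B6 = {1, 7, 8, 9}  B7 = {1, 2, 4, 7}
Tree: B1–B2, B2–B3, B3–B4, B2–B5, B1–B6, B1–B7
Every bag has size at most 4, so the width is 4 − 1 = 3 and tw(G) ≤ 3. On the other hand G contains the 4-clique {1, 7, 8, 9}. A clique must lie in a single bag of any decomposition, so no decomposition can have width below 3. Hence tw(G) = 3 exactly.

3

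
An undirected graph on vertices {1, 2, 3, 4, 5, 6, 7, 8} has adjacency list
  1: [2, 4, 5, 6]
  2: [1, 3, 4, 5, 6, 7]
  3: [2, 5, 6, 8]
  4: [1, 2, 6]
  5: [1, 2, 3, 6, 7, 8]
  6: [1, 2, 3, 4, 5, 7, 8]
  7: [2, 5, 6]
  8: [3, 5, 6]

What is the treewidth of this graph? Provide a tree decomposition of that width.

Treewidth 3.
One optimal decomposition is:
Bags: B1 = {1, 2, 5, 6}  B2 = {2, 3, 5, 6}  B3 = {3, 5, 6, 8}  B4 = {2, 5, 6, 7}  B5 = {1, 2, 4, 6}
Tree: B1–B2, B2–B3, B2–B4, B1–B5

Each bag holds 4 vertices, so the decomposition has width 3, which upper-bounds the treewidth. Conversely, {3, 5, 6, 8} is a clique of size 4, and the vertices of any clique must share a bag in every tree decomposition; so some bag has ≥ 4 vertices and tw(G) ≥ 3. The upper and lower bounds meet at 3, so that is the treewidth.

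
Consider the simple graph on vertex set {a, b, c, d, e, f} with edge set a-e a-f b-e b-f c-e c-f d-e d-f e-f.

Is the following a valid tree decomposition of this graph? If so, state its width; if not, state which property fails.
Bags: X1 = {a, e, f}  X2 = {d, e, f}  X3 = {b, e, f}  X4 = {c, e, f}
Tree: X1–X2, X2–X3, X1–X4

Checking the three conditions: (i) the bags cover all of {a, b, c, d, e, f}; (ii) for each edge, some bag contains both endpoints; (iii) the bags containing any fixed vertex form a subtree. All hold, so the decomposition is valid with width 3 − 1 = 2.

Yes; width 2.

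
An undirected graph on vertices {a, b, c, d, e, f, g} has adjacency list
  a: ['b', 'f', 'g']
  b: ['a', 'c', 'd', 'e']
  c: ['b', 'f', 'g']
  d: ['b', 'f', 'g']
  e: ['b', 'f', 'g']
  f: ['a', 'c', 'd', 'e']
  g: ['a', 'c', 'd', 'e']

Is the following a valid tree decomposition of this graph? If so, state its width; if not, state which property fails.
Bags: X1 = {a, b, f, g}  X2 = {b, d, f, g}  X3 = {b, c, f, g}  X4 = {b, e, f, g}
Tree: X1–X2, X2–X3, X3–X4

Yes; width 3.

Every vertex of G appears in some bag (union = {a, b, c, d, e, f, g}); every edge is covered by a bag; and for each vertex v the set of bags containing v is connected in the bag tree. The decomposition is therefore valid. The largest bag has 4 vertices, so the width is 3.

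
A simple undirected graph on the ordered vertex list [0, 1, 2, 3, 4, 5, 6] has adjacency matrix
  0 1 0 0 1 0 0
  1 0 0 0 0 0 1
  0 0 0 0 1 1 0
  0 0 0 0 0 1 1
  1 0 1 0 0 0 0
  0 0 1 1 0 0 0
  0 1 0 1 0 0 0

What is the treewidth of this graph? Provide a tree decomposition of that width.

Treewidth 2.
Bags: B1 = {0, 2, 4}  B2 = {0, 2, 5}  B3 = {0, 3, 5}  B4 = {0, 3, 6}  B5 = {0, 1, 6}
Tree: B1–B2, B2–B3, B3–B4, B4–B5

Each bag holds 3 vertices, so the decomposition has width 2, which upper-bounds the treewidth. The edges 0–4–2–5–3–6–1–0 form a cycle, so G is not a tree and its treewidth is at least 2. The upper and lower bounds meet at 2, so that is the treewidth.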